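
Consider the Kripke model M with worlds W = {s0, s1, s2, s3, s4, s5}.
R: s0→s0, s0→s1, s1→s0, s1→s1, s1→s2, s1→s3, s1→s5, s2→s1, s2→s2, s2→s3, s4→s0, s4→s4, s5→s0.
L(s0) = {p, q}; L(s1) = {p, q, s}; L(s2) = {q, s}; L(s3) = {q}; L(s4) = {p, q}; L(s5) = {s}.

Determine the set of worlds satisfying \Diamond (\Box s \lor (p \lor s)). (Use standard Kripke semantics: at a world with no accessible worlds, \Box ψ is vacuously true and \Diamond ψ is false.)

Let φ = \Diamond (\Box s \lor (p \lor s)). Evaluate φ at each world:
  s0 (successors {s0, s1}): φ is true.
  s1 (successors {s0, s1, s2, s3, s5}): φ is true.
  s2 (successors {s1, s2, s3}): φ is true.
  s3 (successors ∅): φ is false.
  s4 (successors {s0, s4}): φ is true.
  s5 (successors {s0}): φ is true.
For instance, at s1:
  At s1: \Diamond (\Box s \lor (p \lor s)) requires \Box s \lor (p \lor s) at some successor in {s0, s1, s2, s3, s5}.
    \Box s \lor (p \lor s) holds at s0, so \Diamond (\Box s \lor (p \lor s)) is true at s1.
      At s0: \Box s is false, p \lor s is true, so \Box s \lor (p \lor s) is true.
Satisfying worlds: {s0, s1, s2, s4, s5}

s0, s1, s2, s4, s5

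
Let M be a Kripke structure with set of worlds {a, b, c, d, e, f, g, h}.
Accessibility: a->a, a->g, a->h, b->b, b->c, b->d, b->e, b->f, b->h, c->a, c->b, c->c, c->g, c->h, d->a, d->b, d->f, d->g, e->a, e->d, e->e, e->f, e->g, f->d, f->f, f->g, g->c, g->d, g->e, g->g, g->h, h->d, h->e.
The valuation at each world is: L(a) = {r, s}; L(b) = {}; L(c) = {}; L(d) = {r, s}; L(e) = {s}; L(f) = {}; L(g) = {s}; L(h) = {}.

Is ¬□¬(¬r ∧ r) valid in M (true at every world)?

Let φ = ¬□¬(¬r ∧ r). Evaluate φ at each world:
  a (successors {a, g, h}): φ is false.
  b (successors {b, c, d, e, f, h}): φ is false.
  c (successors {a, b, c, g, h}): φ is false.
  d (successors {a, b, f, g}): φ is false.
  e (successors {a, d, e, f, g}): φ is false.
  f (successors {d, f, g}): φ is false.
  g (successors {c, d, e, g, h}): φ is false.
  h (successors {d, e}): φ is false.
Detail at a (counterexample):
  At a: □¬(¬r ∧ r) is true, so ¬□¬(¬r ∧ r) is false.
    At a: □¬(¬r ∧ r) requires ¬(¬r ∧ r) at every successor {a, g, h}.
      At a: ¬(¬r ∧ r) is true.
      At g: ¬(¬r ∧ r) is true.
      At h: ¬(¬r ∧ r) is true.
    So □¬(¬r ∧ r) is true at a.

No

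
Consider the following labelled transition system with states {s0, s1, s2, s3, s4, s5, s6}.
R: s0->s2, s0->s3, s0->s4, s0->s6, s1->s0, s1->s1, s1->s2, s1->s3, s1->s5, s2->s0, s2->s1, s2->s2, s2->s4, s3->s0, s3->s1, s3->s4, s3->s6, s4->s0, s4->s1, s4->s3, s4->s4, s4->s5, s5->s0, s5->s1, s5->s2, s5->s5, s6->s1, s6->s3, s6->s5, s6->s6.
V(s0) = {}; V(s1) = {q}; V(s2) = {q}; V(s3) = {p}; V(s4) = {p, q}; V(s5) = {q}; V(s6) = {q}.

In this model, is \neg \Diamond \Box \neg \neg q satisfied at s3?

At s3: \Diamond \Box \neg \neg q is false, so \neg \Diamond \Box \neg \neg q is true.
  At s3: \Diamond \Box \neg \neg q requires \Box \neg \neg q at some successor in {s0, s1, s4, s6}.
    At s0: \Box \neg \neg q is false.
    At s1: \Box \neg \neg q is false.
    At s4: \Box \neg \neg q is false.
    At s6: \Box \neg \neg q is false.
  So \Diamond \Box \neg \neg q is false at s3.

Yes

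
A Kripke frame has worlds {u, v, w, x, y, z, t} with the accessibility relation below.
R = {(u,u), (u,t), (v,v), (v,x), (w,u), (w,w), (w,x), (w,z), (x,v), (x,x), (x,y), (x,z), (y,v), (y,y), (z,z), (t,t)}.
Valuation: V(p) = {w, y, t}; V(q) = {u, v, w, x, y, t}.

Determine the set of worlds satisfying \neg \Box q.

Let φ = \neg \Box q. Evaluate φ at each world:
  u (successors {u, t}): φ is false.
  v (successors {v, x}): φ is false.
  w (successors {u, w, x, z}): φ is true.
  x (successors {v, x, y, z}): φ is true.
  y (successors {v, y}): φ is false.
  z (successors {z}): φ is true.
  t (successors {t}): φ is false.
For instance, at t:
  At t: \Box q is true, so \neg \Box q is false.
    At t: \Box q requires q at every successor {t}.
      At t: q is true.
    So \Box q is true at t.
Satisfying worlds: {w, x, z}

w, x, z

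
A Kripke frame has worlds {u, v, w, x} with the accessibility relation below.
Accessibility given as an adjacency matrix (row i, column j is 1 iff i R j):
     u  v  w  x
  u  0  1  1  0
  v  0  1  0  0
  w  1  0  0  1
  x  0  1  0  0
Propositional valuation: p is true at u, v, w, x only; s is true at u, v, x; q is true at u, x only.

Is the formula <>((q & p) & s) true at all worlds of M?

No

Let φ = <>((q & p) & s). Evaluate φ at each world:
  u (successors {v, w}): φ is false.
  v (successors {v}): φ is false.
  w (successors {u, x}): φ is true.
  x (successors {v}): φ is false.
Detail at u (counterexample):
  At u: <>((q & p) & s) requires (q & p) & s at some successor in {v, w}.
    At v: (q & p) & s is false.
    At w: (q & p) & s is false.
  So <>((q & p) & s) is false at u.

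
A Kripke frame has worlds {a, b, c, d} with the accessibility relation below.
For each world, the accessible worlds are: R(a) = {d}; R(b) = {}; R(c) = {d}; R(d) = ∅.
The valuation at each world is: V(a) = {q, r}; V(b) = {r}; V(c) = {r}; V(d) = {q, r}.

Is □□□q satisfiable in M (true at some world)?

Yes

Let φ = □□□q. Evaluate φ at each world:
  a (successors {d}): φ is true.
  b (successors ∅): φ is true.
  c (successors {d}): φ is true.
  d (successors ∅): φ is true.
Detail at a (witness):
  At a: □□□q requires □□q at every successor {d}.
      At d: no accessible worlds, so □□q holds vacuously.
  So □□□q is true at a.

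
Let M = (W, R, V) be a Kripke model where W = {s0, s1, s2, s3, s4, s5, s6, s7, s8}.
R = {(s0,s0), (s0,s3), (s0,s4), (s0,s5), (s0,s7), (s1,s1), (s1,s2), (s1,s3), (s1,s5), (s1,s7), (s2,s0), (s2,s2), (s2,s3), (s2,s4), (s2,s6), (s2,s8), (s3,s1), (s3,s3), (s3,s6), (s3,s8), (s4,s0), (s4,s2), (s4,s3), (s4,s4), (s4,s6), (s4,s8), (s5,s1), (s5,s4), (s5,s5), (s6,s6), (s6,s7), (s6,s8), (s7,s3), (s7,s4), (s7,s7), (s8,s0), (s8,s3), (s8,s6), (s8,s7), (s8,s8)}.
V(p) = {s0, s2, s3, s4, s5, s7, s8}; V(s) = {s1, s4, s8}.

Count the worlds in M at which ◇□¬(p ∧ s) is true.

Let φ = ◇□¬(p ∧ s). Evaluate φ at each world:
  s0 (successors {s0, s3, s4, s5, s7}): φ is false.
  s1 (successors {s1, s2, s3, s5, s7}): φ is true.
  s2 (successors {s0, s2, s3, s4, s6, s8}): φ is false.
  s3 (successors {s1, s3, s6, s8}): φ is true.
  s4 (successors {s0, s2, s3, s4, s6, s8}): φ is false.
  s5 (successors {s1, s4, s5}): φ is true.
  s6 (successors {s6, s7, s8}): φ is false.
  s7 (successors {s3, s4, s7}): φ is false.
  s8 (successors {s0, s3, s6, s7, s8}): φ is false.
For instance, at s8:
  At s8: ◇□¬(p ∧ s) requires □¬(p ∧ s) at some successor in {s0, s3, s6, s7, s8}.
    At s0: □¬(p ∧ s) is false.
    At s3: □¬(p ∧ s) is false.
    At s6: □¬(p ∧ s) is false.
    At s7: □¬(p ∧ s) is false.
    At s8: □¬(p ∧ s) is false.
  So ◇□¬(p ∧ s) is false at s8.
Satisfying worlds: {s1, s3, s5}

3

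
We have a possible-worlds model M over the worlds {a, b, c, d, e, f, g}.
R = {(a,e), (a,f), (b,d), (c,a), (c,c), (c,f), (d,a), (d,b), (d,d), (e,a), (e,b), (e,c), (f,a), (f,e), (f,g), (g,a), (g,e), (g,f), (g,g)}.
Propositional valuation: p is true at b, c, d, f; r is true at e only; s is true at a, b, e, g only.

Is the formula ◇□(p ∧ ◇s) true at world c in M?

No

Recall that □ψ holds at a world iff ψ holds at every accessible world, and ◇ψ holds iff ψ holds at some accessible world.
At c: ◇□(p ∧ ◇s) requires □(p ∧ ◇s) at some successor in {a, c, f}.
  At a: □(p ∧ ◇s) is false.
  At c: □(p ∧ ◇s) is false.
  At f: □(p ∧ ◇s) is false.
So ◇□(p ∧ ◇s) is false at c.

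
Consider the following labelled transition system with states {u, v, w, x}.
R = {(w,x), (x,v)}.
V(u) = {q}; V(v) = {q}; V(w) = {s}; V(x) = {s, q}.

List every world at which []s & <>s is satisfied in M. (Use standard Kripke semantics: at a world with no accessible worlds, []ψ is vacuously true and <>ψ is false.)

Let φ = []s & <>s. Evaluate φ at each world:
  u (successors ∅): φ is false.
  v (successors ∅): φ is false.
  w (successors {x}): φ is true.
  x (successors {v}): φ is false.
For instance, at w:
  At w: []s is true, <>s is true, so []s & <>s is true.
    At w: []s requires s at every successor {x}.
      At x: s is true.
    So []s is true at w.
    At w: <>s requires s at some successor in {x}.
      s holds at x, so <>s is true at w.
Satisfying worlds: {w}

w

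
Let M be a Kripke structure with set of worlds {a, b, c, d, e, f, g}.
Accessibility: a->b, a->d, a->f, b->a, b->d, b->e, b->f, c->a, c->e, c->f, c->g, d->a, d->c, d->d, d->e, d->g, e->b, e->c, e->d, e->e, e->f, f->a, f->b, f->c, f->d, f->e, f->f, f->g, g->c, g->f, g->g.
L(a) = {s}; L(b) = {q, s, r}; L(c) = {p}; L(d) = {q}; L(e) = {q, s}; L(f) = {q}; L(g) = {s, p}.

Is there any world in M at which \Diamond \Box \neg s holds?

Let φ = \Diamond \Box \neg s. Evaluate φ at each world:
  a (successors {b, d, f}): φ is false.
  b (successors {a, d, e, f}): φ is false.
  c (successors {a, e, f, g}): φ is false.
  d (successors {a, c, d, e, g}): φ is false.
  e (successors {b, c, d, e, f}): φ is false.
  f (successors {a, b, c, d, e, f, g}): φ is false.
  g (successors {c, f, g}): φ is false.
For instance, at a:
  At a: \Diamond \Box \neg s requires \Box \neg s at some successor in {b, d, f}.
    At b: \Box \neg s is false.
    At d: \Box \neg s is false.
    At f: \Box \neg s is false.
  So \Diamond \Box \neg s is false at a.

No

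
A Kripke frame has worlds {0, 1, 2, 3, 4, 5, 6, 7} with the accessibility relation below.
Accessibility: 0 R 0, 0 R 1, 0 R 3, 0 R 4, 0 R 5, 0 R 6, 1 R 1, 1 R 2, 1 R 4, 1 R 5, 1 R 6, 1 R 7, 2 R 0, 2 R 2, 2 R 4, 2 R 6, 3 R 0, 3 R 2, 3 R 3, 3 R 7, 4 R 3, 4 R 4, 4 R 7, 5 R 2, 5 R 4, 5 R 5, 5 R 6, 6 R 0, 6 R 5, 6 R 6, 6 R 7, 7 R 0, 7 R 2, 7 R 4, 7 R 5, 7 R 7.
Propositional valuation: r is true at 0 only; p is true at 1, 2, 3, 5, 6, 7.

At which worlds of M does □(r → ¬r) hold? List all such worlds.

Let φ = □(r → ¬r). Evaluate φ at each world:
  0 (successors {0, 1, 3, 4, 5, 6}): φ is false.
  1 (successors {1, 2, 4, 5, 6, 7}): φ is true.
  2 (successors {0, 2, 4, 6}): φ is false.
  3 (successors {0, 2, 3, 7}): φ is false.
  4 (successors {3, 4, 7}): φ is true.
  5 (successors {2, 4, 5, 6}): φ is true.
  6 (successors {0, 5, 6, 7}): φ is false.
  7 (successors {0, 2, 4, 5, 7}): φ is false.
For instance, at 5:
  At 5: □(r → ¬r) requires r → ¬r at every successor {2, 4, 5, 6}.
    At 2: r → ¬r is true.
    At 4: r → ¬r is true.
    At 5: r → ¬r is true.
    At 6: r → ¬r is true.
  So □(r → ¬r) is true at 5.
Satisfying worlds: {1, 4, 5}

1, 4, 5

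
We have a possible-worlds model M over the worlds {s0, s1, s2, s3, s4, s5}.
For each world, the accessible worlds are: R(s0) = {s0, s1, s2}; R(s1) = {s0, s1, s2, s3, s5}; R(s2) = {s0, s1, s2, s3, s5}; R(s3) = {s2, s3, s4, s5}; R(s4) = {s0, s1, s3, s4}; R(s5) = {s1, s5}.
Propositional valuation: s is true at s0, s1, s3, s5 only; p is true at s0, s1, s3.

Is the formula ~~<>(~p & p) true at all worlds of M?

No

Let φ = ~~<>(~p & p). Evaluate φ at each world:
  s0 (successors {s0, s1, s2}): φ is false.
  s1 (successors {s0, s1, s2, s3, s5}): φ is false.
  s2 (successors {s0, s1, s2, s3, s5}): φ is false.
  s3 (successors {s2, s3, s4, s5}): φ is false.
  s4 (successors {s0, s1, s3, s4}): φ is false.
  s5 (successors {s1, s5}): φ is false.
Detail at s0 (counterexample):
  At s0: ~<>(~p & p) is true, so ~~<>(~p & p) is false.
    At s0: <>(~p & p) is false, so ~<>(~p & p) is true.
      At s0: <>(~p & p) requires ~p & p at some successor in {s0, s1, s2}.
        At s0: ~p & p is false.
        At s1: ~p & p is false.
        At s2: ~p & p is false.
      So <>(~p & p) is false at s0.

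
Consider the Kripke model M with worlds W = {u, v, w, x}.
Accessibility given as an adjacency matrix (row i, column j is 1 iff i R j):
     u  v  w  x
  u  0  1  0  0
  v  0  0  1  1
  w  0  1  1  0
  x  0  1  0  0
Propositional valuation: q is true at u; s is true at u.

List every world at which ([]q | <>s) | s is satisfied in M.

u

Let φ = ([]q | <>s) | s. Evaluate φ at each world:
  u (successors {v}): φ is true.
  v (successors {w, x}): φ is false.
  w (successors {v, w}): φ is false.
  x (successors {v}): φ is false.
For instance, at w:
  At w: []q | <>s is false, s is false, so ([]q | <>s) | s is false.
    At w: []q is false, <>s is false, so []q | <>s is false.
      At w: []q requires q at every successor {v, w}.
        q fails at v, so []q is false at w.
      At w: <>s requires s at some successor in {v, w}.
        At v: s is false.
        At w: s is false.
      So <>s is false at w.
Satisfying worlds: {u}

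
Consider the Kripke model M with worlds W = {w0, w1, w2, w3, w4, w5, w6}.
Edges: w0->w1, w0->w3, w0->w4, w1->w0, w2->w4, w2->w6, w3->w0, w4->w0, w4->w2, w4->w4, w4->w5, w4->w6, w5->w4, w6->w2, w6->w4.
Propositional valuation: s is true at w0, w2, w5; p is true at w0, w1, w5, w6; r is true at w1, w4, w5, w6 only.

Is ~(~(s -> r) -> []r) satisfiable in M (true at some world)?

Yes

Recall that []ψ holds at a world iff ψ holds at every accessible world, and <>ψ holds iff ψ holds at some accessible world.
Let φ = ~(~(s -> r) -> []r). Evaluate φ at each world:
  w0 (successors {w1, w3, w4}): φ is true.
  w1 (successors {w0}): φ is false.
  w2 (successors {w4, w6}): φ is false.
  w3 (successors {w0}): φ is false.
  w4 (successors {w0, w2, w4, w5, w6}): φ is false.
  w5 (successors {w4}): φ is false.
  w6 (successors {w2, w4}): φ is false.
Detail at w0 (witness):
  At w0: ~(s -> r) -> []r is false, so ~(~(s -> r) -> []r) is true.
    At w0: ~(s -> r) is true, []r is false, so ~(s -> r) -> []r is false.
      At w0: []r requires r at every successor {w1, w3, w4}.
        r fails at w3, so []r is false at w0.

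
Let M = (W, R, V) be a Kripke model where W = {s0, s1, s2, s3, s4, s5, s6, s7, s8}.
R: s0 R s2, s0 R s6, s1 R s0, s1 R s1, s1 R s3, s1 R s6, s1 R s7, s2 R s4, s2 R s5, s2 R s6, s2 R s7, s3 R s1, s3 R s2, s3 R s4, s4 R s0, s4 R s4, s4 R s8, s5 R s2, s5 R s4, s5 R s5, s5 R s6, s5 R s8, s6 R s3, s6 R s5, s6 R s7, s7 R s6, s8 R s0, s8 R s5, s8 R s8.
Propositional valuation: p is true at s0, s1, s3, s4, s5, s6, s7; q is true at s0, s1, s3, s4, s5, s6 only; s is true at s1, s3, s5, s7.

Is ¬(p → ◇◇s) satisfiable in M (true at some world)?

No

Let φ = ¬(p → ◇◇s). Evaluate φ at each world:
  s0 (successors {s2, s6}): φ is false.
  s1 (successors {s0, s1, s3, s6, s7}): φ is false.
  s2 (successors {s4, s5, s6, s7}): φ is false.
  s3 (successors {s1, s2, s4}): φ is false.
  s4 (successors {s0, s4, s8}): φ is false.
  s5 (successors {s2, s4, s5, s6, s8}): φ is false.
  s6 (successors {s3, s5, s7}): φ is false.
  s7 (successors {s6}): φ is false.
  s8 (successors {s0, s5, s8}): φ is false.
For instance, at s3:
  At s3: p → ◇◇s is true, so ¬(p → ◇◇s) is false.
    At s3: p is true, ◇◇s is true, so p → ◇◇s is true.
      At s3: ◇◇s requires ◇s at some successor in {s1, s2, s4}.
        ◇s holds at s1, so ◇◇s is true at s3.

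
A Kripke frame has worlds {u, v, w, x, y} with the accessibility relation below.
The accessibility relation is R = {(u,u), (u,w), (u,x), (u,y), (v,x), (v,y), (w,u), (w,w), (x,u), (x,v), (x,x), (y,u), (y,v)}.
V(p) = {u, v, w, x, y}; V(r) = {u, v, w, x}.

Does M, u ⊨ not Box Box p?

At u: Box Box p is true, so not Box Box p is false.
  At u: Box Box p requires Box p at every successor {u, w, x, y}.
    At u: Box p is true.
    At w: Box p is true.
    At x: Box p is true.
    At y: Box p is true.
  So Box Box p is true at u.

No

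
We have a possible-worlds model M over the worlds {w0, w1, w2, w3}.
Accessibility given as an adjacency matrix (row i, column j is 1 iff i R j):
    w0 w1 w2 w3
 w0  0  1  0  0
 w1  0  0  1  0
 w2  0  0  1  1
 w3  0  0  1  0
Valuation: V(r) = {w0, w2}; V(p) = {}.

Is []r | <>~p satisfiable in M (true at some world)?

Yes

Let φ = []r | <>~p. Evaluate φ at each world:
  w0 (successors {w1}): φ is true.
  w1 (successors {w2}): φ is true.
  w2 (successors {w2, w3}): φ is true.
  w3 (successors {w2}): φ is true.
Detail at w0 (witness):
  At w0: []r is false, <>~p is true, so []r | <>~p is true.
    At w0: []r requires r at every successor {w1}.
      r fails at w1, so []r is false at w0.
    At w0: <>~p requires ~p at some successor in {w1}.
      ~p holds at w1, so <>~p is true at w0.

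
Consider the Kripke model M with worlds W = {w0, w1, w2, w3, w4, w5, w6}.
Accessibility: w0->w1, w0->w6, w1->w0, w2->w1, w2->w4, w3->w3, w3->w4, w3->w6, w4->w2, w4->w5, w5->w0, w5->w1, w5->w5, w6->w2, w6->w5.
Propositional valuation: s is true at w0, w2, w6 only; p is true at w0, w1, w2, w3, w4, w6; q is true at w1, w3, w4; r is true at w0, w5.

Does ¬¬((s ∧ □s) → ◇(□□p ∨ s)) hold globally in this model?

Yes

Let φ = ¬¬((s ∧ □s) → ◇(□□p ∨ s)). Evaluate φ at each world:
  w0 (successors {w1, w6}): φ is true.
  w1 (successors {w0}): φ is true.
  w2 (successors {w1, w4}): φ is true.
  w3 (successors {w3, w4, w6}): φ is true.
  w4 (successors {w2, w5}): φ is true.
  w5 (successors {w0, w1, w5}): φ is true.
  w6 (successors {w2, w5}): φ is true.
For instance, at w0:
  At w0: ¬((s ∧ □s) → ◇(□□p ∨ s)) is false, so ¬¬((s ∧ □s) → ◇(□□p ∨ s)) is true.
    At w0: (s ∧ □s) → ◇(□□p ∨ s) is true, so ¬((s ∧ □s) → ◇(□□p ∨ s)) is false.
      At w0: s ∧ □s is false, ◇(□□p ∨ s) is true, so (s ∧ □s) → ◇(□□p ∨ s) is true.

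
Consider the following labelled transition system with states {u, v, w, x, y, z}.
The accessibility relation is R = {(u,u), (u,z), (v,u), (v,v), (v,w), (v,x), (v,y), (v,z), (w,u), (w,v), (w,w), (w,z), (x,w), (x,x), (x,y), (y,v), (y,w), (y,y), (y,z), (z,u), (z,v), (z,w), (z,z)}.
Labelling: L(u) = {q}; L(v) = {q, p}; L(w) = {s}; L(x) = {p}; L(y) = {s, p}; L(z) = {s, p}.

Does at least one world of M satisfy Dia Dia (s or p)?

Recall that Dia ψ holds at a world iff ψ holds at some accessible world.
Let φ = Dia Dia (s or p). Evaluate φ at each world:
  u (successors {u, z}): φ is true.
  v (successors {u, v, w, x, y, z}): φ is true.
  w (successors {u, v, w, z}): φ is true.
  x (successors {w, x, y}): φ is true.
  y (successors {v, w, y, z}): φ is true.
  z (successors {u, v, w, z}): φ is true.
Detail at u (witness):
  At u: Dia Dia (s or p) requires Dia (s or p) at some successor in {u, z}.
    Dia (s or p) holds at u, so Dia Dia (s or p) is true at u.
      At u: Dia (s or p) requires s or p at some successor in {u, z}.
        s or p holds at z, so Dia (s or p) is true at u.

Yes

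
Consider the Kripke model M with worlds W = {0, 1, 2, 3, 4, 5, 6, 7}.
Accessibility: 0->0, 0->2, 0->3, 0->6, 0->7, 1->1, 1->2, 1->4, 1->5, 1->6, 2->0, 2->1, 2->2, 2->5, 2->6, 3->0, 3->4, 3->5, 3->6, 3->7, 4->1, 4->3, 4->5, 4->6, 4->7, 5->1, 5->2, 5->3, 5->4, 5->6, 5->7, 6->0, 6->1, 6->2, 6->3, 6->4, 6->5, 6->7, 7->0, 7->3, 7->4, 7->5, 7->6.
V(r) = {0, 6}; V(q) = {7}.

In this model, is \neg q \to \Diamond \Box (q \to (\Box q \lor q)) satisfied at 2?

At 2: \neg q is true, \Diamond \Box (q \to (\Box q \lor q)) is true, so \neg q \to \Diamond \Box (q \to (\Box q \lor q)) is true.
  At 2: \Diamond \Box (q \to (\Box q \lor q)) requires \Box (q \to (\Box q \lor q)) at some successor in {0, 1, 2, 5, 6}.
    \Box (q \to (\Box q \lor q)) holds at 0, so \Diamond \Box (q \to (\Box q \lor q)) is true at 2.
      At 0: \Box (q \to (\Box q \lor q)) requires q \to (\Box q \lor q) at every successor {0, 2, 3, 6, 7}.
        At 0: q \to (\Box q \lor q) is true.
        At 2: q \to (\Box q \lor q) is true.
        At 3: q \to (\Box q \lor q) is true.
        At 6: q \to (\Box q \lor q) is true.
        At 7: q \to (\Box q \lor q) is true.
      So \Box (q \to (\Box q \lor q)) is true at 0.

Yes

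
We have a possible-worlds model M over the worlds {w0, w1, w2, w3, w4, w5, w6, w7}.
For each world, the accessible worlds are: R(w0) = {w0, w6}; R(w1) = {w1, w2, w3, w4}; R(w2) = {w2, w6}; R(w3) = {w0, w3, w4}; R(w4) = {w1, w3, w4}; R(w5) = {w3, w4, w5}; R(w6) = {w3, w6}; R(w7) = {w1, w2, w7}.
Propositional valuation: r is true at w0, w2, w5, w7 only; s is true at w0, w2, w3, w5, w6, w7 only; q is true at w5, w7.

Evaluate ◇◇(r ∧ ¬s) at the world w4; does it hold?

No

At w4: ◇◇(r ∧ ¬s) requires ◇(r ∧ ¬s) at some successor in {w1, w3, w4}.
  At w1: ◇(r ∧ ¬s) is false.
  At w3: ◇(r ∧ ¬s) is false.
  At w4: ◇(r ∧ ¬s) is false.
So ◇◇(r ∧ ¬s) is false at w4.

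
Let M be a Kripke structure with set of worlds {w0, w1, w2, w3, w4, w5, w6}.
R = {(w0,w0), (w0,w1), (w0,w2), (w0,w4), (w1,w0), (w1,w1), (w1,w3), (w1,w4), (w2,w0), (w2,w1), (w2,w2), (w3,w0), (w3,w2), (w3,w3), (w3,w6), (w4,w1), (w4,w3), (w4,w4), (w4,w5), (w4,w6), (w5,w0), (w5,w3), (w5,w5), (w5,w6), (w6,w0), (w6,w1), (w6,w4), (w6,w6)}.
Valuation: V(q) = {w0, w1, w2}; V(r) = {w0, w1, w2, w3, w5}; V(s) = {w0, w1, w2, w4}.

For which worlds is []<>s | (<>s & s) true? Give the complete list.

w0, w1, w2, w3, w4, w5, w6

Let φ = []<>s | (<>s & s). Evaluate φ at each world:
  w0 (successors {w0, w1, w2, w4}): φ is true.
  w1 (successors {w0, w1, w3, w4}): φ is true.
  w2 (successors {w0, w1, w2}): φ is true.
  w3 (successors {w0, w2, w3, w6}): φ is true.
  w4 (successors {w1, w3, w4, w5, w6}): φ is true.
  w5 (successors {w0, w3, w5, w6}): φ is true.
  w6 (successors {w0, w1, w4, w6}): φ is true.
For instance, at w6:
  At w6: []<>s is true, <>s & s is false, so []<>s | (<>s & s) is true.
    At w6: []<>s requires <>s at every successor {w0, w1, w4, w6}.
      At w0: <>s is true.
      At w1: <>s is true.
      At w4: <>s is true.
      At w6: <>s is true.
    So []<>s is true at w6.
    At w6: <>s is true, s is false, so <>s & s is false.
      At w6: <>s requires s at some successor in {w0, w1, w4, w6}.
        s holds at w0, so <>s is true at w6.
Satisfying worlds: {w0, w1, w2, w3, w4, w5, w6}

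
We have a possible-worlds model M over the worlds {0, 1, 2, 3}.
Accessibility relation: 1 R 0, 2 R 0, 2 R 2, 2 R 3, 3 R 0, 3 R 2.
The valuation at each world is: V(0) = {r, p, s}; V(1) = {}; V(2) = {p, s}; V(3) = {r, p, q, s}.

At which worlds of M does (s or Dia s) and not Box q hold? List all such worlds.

1, 2, 3

Recall that Box ψ holds at a world iff ψ holds at every accessible world, and Dia ψ holds iff ψ holds at some accessible world.
Let φ = (s or Dia s) and not Box q. Evaluate φ at each world:
  0 (successors ∅): φ is false.
  1 (successors {0}): φ is true.
  2 (successors {0, 2, 3}): φ is true.
  3 (successors {0, 2}): φ is true.
For instance, at 1:
  At 1: s or Dia s is true, not Box q is true, so (s or Dia s) and not Box q is true.
    At 1: s is false, Dia s is true, so s or Dia s is true.
      At 1: Dia s requires s at some successor in {0}.
        s holds at 0, so Dia s is true at 1.
    At 1: Box q is false, so not Box q is true.
      At 1: Box q requires q at every successor {0}.
        q fails at 0, so Box q is false at 1.
Satisfying worlds: {1, 2, 3}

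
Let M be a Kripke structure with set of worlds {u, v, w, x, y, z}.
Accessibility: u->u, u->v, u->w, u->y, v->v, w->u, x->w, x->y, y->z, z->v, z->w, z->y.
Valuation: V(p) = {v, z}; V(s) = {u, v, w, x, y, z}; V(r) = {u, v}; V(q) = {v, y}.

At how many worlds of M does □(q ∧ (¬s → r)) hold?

Let φ = □(q ∧ (¬s → r)). Evaluate φ at each world:
  u (successors {u, v, w, y}): φ is false.
  v (successors {v}): φ is true.
  w (successors {u}): φ is false.
  x (successors {w, y}): φ is false.
  y (successors {z}): φ is false.
  z (successors {v, w, y}): φ is false.
For instance, at y:
  At y: □(q ∧ (¬s → r)) requires q ∧ (¬s → r) at every successor {z}.
    q ∧ (¬s → r) fails at z, so □(q ∧ (¬s → r)) is false at y.
Satisfying worlds: {v}

1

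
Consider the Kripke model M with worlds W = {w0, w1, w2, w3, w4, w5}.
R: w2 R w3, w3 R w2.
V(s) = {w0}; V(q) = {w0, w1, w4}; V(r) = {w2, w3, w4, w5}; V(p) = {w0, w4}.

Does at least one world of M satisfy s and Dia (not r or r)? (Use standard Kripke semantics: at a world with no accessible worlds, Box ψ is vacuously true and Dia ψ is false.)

No

Let φ = s and Dia (not r or r). Evaluate φ at each world:
  w0 (successors ∅): φ is false.
  w1 (successors ∅): φ is false.
  w2 (successors {w3}): φ is false.
  w3 (successors {w2}): φ is false.
  w4 (successors ∅): φ is false.
  w5 (successors ∅): φ is false.
For instance, at w2:
  At w2: s is false, Dia (not r or r) is true, so s and Dia (not r or r) is false.
    At w2: Dia (not r or r) requires not r or r at some successor in {w3}.
      not r or r holds at w3, so Dia (not r or r) is true at w2.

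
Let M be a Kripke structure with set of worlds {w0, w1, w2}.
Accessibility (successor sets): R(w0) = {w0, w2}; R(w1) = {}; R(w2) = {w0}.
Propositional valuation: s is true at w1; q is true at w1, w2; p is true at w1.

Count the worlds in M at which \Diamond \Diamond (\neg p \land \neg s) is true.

2

Let φ = \Diamond \Diamond (\neg p \land \neg s). Evaluate φ at each world:
  w0 (successors {w0, w2}): φ is true.
  w1 (successors ∅): φ is false.
  w2 (successors {w0}): φ is true.
For instance, at w0:
  At w0: \Diamond \Diamond (\neg p \land \neg s) requires \Diamond (\neg p \land \neg s) at some successor in {w0, w2}.
    \Diamond (\neg p \land \neg s) holds at w0, so \Diamond \Diamond (\neg p \land \neg s) is true at w0.
      At w0: \Diamond (\neg p \land \neg s) requires \neg p \land \neg s at some successor in {w0, w2}.
        \neg p \land \neg s holds at w0, so \Diamond (\neg p \land \neg s) is true at w0.
Satisfying worlds: {w0, w2}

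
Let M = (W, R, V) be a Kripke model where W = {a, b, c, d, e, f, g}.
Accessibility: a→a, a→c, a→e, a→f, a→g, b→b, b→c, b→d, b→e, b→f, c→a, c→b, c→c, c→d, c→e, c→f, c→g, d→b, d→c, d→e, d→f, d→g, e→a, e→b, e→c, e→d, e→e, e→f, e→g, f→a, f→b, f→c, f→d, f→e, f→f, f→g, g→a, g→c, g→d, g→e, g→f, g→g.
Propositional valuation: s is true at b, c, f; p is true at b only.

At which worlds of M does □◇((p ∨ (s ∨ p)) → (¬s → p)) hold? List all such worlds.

a, b, c, d, e, f, g

Let φ = □◇((p ∨ (s ∨ p)) → (¬s → p)). Evaluate φ at each world:
  a (successors {a, c, e, f, g}): φ is true.
  b (successors {b, c, d, e, f}): φ is true.
  c (successors {a, b, c, d, e, f, g}): φ is true.
  d (successors {b, c, e, f, g}): φ is true.
  e (successors {a, b, c, d, e, f, g}): φ is true.
  f (successors {a, b, c, d, e, f, g}): φ is true.
  g (successors {a, c, d, e, f, g}): φ is true.
For instance, at e:
  At e: □◇((p ∨ (s ∨ p)) → (¬s → p)) requires ◇((p ∨ (s ∨ p)) → (¬s → p)) at every successor {a, b, c, d, e, f, g}.
    At a: ◇((p ∨ (s ∨ p)) → (¬s → p)) is true.
    At b: ◇((p ∨ (s ∨ p)) → (¬s → p)) is true.
    At c: ◇((p ∨ (s ∨ p)) → (¬s → p)) is true.
    At d: ◇((p ∨ (s ∨ p)) → (¬s → p)) is true.
    At e: ◇((p ∨ (s ∨ p)) → (¬s → p)) is true.
    At f: ◇((p ∨ (s ∨ p)) → (¬s → p)) is true.
    At g: ◇((p ∨ (s ∨ p)) → (¬s → p)) is true.
  So □◇((p ∨ (s ∨ p)) → (¬s → p)) is true at e.
Satisfying worlds: {a, b, c, d, e, f, g}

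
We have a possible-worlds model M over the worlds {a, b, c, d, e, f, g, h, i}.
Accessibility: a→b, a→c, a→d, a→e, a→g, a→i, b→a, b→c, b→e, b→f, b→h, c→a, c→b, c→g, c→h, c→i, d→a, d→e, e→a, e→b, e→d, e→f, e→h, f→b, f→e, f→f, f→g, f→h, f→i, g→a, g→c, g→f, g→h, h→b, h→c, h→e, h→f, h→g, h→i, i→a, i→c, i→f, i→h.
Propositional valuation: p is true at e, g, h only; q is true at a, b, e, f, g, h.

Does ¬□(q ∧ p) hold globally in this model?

Let φ = ¬□(q ∧ p). Evaluate φ at each world:
  a (successors {b, c, d, e, g, i}): φ is true.
  b (successors {a, c, e, f, h}): φ is true.
  c (successors {a, b, g, h, i}): φ is true.
  d (successors {a, e}): φ is true.
  e (successors {a, b, d, f, h}): φ is true.
  f (successors {b, e, f, g, h, i}): φ is true.
  g (successors {a, c, f, h}): φ is true.
  h (successors {b, c, e, f, g, i}): φ is true.
  i (successors {a, c, f, h}): φ is true.
For instance, at d:
  At d: □(q ∧ p) is false, so ¬□(q ∧ p) is true.
    At d: □(q ∧ p) requires q ∧ p at every successor {a, e}.
      q ∧ p fails at a, so □(q ∧ p) is false at d.

Yes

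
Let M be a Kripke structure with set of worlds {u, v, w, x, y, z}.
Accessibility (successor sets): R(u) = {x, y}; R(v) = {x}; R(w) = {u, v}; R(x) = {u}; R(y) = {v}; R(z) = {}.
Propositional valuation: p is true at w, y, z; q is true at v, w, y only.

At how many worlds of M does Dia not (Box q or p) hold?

5

Recall that Box ψ holds at a world iff ψ holds at every accessible world, and Dia ψ holds iff ψ holds at some accessible world.
Let φ = Dia not (Box q or p). Evaluate φ at each world:
  u (successors {x, y}): φ is true.
  v (successors {x}): φ is true.
  w (successors {u, v}): φ is true.
  x (successors {u}): φ is true.
  y (successors {v}): φ is true.
  z (successors ∅): φ is false.
For instance, at x:
  At x: Dia not (Box q or p) requires not (Box q or p) at some successor in {u}.
    not (Box q or p) holds at u, so Dia not (Box q or p) is true at x.
      At u: Box q or p is false, so not (Box q or p) is true.
Satisfying worlds: {u, v, w, x, y}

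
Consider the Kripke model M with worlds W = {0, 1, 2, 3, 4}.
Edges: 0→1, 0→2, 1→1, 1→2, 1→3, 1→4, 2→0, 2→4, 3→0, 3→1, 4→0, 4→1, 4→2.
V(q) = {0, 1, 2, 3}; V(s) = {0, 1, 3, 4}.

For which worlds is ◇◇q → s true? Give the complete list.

Let φ = ◇◇q → s. Evaluate φ at each world:
  0 (successors {1, 2}): φ is true.
  1 (successors {1, 2, 3, 4}): φ is true.
  2 (successors {0, 4}): φ is false.
  3 (successors {0, 1}): φ is true.
  4 (successors {0, 1, 2}): φ is true.
For instance, at 0:
  At 0: ◇◇q is true, s is true, so ◇◇q → s is true.
    At 0: ◇◇q requires ◇q at some successor in {1, 2}.
      ◇q holds at 1, so ◇◇q is true at 0.
Satisfying worlds: {0, 1, 3, 4}

0, 1, 3, 4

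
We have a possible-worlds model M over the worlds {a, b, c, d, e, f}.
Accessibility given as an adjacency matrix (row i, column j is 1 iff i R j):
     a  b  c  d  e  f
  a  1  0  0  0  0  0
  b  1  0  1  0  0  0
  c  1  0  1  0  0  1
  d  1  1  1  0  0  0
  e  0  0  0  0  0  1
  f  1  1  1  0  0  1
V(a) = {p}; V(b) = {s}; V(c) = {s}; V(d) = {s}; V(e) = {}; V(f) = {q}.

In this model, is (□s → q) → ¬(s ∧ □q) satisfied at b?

At b: □s → q is true, ¬(s ∧ □q) is true, so (□s → q) → ¬(s ∧ □q) is true.
  At b: □s is false, q is false, so □s → q is true.
    At b: □s requires s at every successor {a, c}.
      s fails at a, so □s is false at b.
  At b: s ∧ □q is false, so ¬(s ∧ □q) is true.
    At b: s is true, □q is false, so s ∧ □q is false.
      At b: □q requires q at every successor {a, c}.
        q fails at a, so □q is false at b.

Yes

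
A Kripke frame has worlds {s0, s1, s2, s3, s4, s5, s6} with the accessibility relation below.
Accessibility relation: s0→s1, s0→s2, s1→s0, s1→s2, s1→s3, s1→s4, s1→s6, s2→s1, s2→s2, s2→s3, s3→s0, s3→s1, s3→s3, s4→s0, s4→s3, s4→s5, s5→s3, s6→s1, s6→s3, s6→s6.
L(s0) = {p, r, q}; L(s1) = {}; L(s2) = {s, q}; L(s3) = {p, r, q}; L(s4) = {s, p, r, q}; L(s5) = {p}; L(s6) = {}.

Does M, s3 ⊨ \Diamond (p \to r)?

Yes

Recall that \Diamond ψ holds at a world iff ψ holds at some accessible world.
At s3: \Diamond (p \to r) requires p \to r at some successor in {s0, s1, s3}.
  p \to r holds at s0, so \Diamond (p \to r) is true at s3.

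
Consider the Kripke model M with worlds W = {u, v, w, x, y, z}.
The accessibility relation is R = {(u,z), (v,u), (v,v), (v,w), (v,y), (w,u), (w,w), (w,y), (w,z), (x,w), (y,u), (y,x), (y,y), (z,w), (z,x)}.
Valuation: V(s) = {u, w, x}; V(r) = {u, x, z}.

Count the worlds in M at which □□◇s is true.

1

Let φ = □□◇s. Evaluate φ at each world:
  u (successors {z}): φ is true.
  v (successors {u, v, w, y}): φ is false.
  w (successors {u, w, y, z}): φ is false.
  x (successors {w}): φ is false.
  y (successors {u, x, y}): φ is false.
  z (successors {w, x}): φ is false.
For instance, at z:
  At z: □□◇s requires □◇s at every successor {w, x}.
    □◇s fails at w, so □□◇s is false at z.
      At w: □◇s requires ◇s at every successor {u, w, y, z}.
        ◇s fails at u, so □◇s is false at w.
Satisfying worlds: {u}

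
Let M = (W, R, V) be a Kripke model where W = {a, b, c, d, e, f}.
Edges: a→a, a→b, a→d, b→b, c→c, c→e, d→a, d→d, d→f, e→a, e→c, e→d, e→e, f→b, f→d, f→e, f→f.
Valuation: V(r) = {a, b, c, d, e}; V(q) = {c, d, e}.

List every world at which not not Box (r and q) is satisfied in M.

c

Let φ = not not Box (r and q). Evaluate φ at each world:
  a (successors {a, b, d}): φ is false.
  b (successors {b}): φ is false.
  c (successors {c, e}): φ is true.
  d (successors {a, d, f}): φ is false.
  e (successors {a, c, d, e}): φ is false.
  f (successors {b, d, e, f}): φ is false.
For instance, at f:
  At f: not Box (r and q) is true, so not not Box (r and q) is false.
    At f: Box (r and q) is false, so not Box (r and q) is true.
      At f: Box (r and q) requires r and q at every successor {b, d, e, f}.
        r and q fails at b, so Box (r and q) is false at f.
Satisfying worlds: {c}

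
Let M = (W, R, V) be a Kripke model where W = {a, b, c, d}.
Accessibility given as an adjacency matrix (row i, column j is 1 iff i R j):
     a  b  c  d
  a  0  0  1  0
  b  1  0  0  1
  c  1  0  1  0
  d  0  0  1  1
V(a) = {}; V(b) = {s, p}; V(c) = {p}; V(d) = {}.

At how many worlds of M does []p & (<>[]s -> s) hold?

1

Let φ = []p & (<>[]s -> s). Evaluate φ at each world:
  a (successors {c}): φ is true.
  b (successors {a, d}): φ is false.
  c (successors {a, c}): φ is false.
  d (successors {c, d}): φ is false.
For instance, at d:
  At d: []p is false, <>[]s -> s is true, so []p & (<>[]s -> s) is false.
    At d: []p requires p at every successor {c, d}.
      p fails at d, so []p is false at d.
    At d: <>[]s is false, s is false, so <>[]s -> s is true.
      At d: <>[]s requires []s at some successor in {c, d}.
        At c: []s is false.
        At d: []s is false.
      So <>[]s is false at d.
Satisfying worlds: {a}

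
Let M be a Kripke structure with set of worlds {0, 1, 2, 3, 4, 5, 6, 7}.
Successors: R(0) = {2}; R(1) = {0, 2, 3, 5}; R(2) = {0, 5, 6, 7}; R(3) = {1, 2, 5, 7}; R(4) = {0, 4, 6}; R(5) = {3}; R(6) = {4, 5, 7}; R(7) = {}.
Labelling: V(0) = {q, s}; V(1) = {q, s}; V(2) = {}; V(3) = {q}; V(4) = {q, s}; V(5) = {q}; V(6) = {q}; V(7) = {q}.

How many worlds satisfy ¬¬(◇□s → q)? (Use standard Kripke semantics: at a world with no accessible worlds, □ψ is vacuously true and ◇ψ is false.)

7

Recall that □ψ holds at a world iff ψ holds at every accessible world, and ◇ψ holds iff ψ holds at some accessible world.
Let φ = ¬¬(◇□s → q). Evaluate φ at each world:
  0 (successors {2}): φ is true.
  1 (successors {0, 2, 3, 5}): φ is true.
  2 (successors {0, 5, 6, 7}): φ is false.
  3 (successors {1, 2, 5, 7}): φ is true.
  4 (successors {0, 4, 6}): φ is true.
  5 (successors {3}): φ is true.
  6 (successors {4, 5, 7}): φ is true.
  7 (successors ∅): φ is true.
For instance, at 3:
  At 3: ¬(◇□s → q) is false, so ¬¬(◇□s → q) is true.
    At 3: ◇□s → q is true, so ¬(◇□s → q) is false.
      At 3: ◇□s is true, q is true, so ◇□s → q is true.
Satisfying worlds: {0, 1, 3, 4, 5, 6, 7}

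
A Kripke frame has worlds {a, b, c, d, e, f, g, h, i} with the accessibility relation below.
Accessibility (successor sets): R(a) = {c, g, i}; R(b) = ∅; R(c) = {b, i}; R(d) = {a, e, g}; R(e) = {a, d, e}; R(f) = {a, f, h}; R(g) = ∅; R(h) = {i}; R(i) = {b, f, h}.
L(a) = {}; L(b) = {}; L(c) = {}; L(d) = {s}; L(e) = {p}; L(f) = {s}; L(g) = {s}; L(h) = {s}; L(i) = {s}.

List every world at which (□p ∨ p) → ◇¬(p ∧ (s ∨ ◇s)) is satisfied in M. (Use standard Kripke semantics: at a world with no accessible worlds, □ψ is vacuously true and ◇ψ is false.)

a, c, d, e, f, h, i

Let φ = (□p ∨ p) → ◇¬(p ∧ (s ∨ ◇s)). Evaluate φ at each world:
  a (successors {c, g, i}): φ is true.
  b (successors ∅): φ is false.
  c (successors {b, i}): φ is true.
  d (successors {a, e, g}): φ is true.
  e (successors {a, d, e}): φ is true.
  f (successors {a, f, h}): φ is true.
  g (successors ∅): φ is false.
  h (successors {i}): φ is true.
  i (successors {b, f, h}): φ is true.
For instance, at f:
  At f: □p ∨ p is false, ◇¬(p ∧ (s ∨ ◇s)) is true, so (□p ∨ p) → ◇¬(p ∧ (s ∨ ◇s)) is true.
    At f: □p is false, p is false, so □p ∨ p is false.
      At f: □p requires p at every successor {a, f, h}.
        p fails at a, so □p is false at f.
    At f: ◇¬(p ∧ (s ∨ ◇s)) requires ¬(p ∧ (s ∨ ◇s)) at some successor in {a, f, h}.
      ¬(p ∧ (s ∨ ◇s)) holds at a, so ◇¬(p ∧ (s ∨ ◇s)) is true at f.
Satisfying worlds: {a, c, d, e, f, h, i}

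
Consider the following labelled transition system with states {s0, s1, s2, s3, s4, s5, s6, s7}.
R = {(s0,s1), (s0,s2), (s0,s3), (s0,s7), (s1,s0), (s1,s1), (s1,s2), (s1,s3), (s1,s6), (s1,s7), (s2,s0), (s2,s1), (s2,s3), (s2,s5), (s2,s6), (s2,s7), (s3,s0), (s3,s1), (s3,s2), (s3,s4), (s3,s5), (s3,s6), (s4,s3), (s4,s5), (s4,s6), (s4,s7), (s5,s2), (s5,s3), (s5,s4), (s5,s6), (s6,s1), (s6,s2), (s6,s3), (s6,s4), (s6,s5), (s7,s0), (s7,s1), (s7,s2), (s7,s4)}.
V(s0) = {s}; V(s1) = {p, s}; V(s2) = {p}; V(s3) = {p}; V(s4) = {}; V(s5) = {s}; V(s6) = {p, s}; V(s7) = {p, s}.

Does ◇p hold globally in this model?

Let φ = ◇p. Evaluate φ at each world:
  s0 (successors {s1, s2, s3, s7}): φ is true.
  s1 (successors {s0, s1, s2, s3, s6, s7}): φ is true.
  s2 (successors {s0, s1, s3, s5, s6, s7}): φ is true.
  s3 (successors {s0, s1, s2, s4, s5, s6}): φ is true.
  s4 (successors {s3, s5, s6, s7}): φ is true.
  s5 (successors {s2, s3, s4, s6}): φ is true.
  s6 (successors {s1, s2, s3, s4, s5}): φ is true.
  s7 (successors {s0, s1, s2, s4}): φ is true.
For instance, at s6:
  At s6: ◇p requires p at some successor in {s1, s2, s3, s4, s5}.
    p holds at s1, so ◇p is true at s6.

Yes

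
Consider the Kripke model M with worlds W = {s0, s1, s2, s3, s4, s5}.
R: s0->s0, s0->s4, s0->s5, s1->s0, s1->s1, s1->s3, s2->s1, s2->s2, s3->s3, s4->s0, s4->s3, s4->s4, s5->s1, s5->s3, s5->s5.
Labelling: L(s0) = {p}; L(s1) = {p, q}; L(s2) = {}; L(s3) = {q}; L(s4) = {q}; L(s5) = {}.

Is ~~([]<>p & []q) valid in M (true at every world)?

Let φ = ~~([]<>p & []q). Evaluate φ at each world:
  s0 (successors {s0, s4, s5}): φ is false.
  s1 (successors {s0, s1, s3}): φ is false.
  s2 (successors {s1, s2}): φ is false.
  s3 (successors {s3}): φ is false.
  s4 (successors {s0, s3, s4}): φ is false.
  s5 (successors {s1, s3, s5}): φ is false.
Detail at s0 (counterexample):
  At s0: ~([]<>p & []q) is true, so ~~([]<>p & []q) is false.
    At s0: []<>p & []q is false, so ~([]<>p & []q) is true.
      At s0: []<>p is true, []q is false, so []<>p & []q is false.

No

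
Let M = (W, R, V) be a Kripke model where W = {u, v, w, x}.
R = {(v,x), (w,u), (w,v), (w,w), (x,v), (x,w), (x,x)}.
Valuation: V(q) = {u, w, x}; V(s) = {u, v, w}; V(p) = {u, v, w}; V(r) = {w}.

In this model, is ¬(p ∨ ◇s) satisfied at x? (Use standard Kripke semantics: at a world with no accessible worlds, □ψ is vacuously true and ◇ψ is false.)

No

At x: p ∨ ◇s is true, so ¬(p ∨ ◇s) is false.
  At x: p is false, ◇s is true, so p ∨ ◇s is true.
    At x: ◇s requires s at some successor in {v, w, x}.
      s holds at v, so ◇s is true at x.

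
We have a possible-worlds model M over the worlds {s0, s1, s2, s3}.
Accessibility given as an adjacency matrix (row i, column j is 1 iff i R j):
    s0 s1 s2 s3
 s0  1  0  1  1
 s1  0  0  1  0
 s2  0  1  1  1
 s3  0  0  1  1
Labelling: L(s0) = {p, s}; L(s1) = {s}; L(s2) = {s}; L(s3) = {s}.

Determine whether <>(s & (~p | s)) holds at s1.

Yes

At s1: <>(s & (~p | s)) requires s & (~p | s) at some successor in {s2}.
  s & (~p | s) holds at s2, so <>(s & (~p | s)) is true at s1.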